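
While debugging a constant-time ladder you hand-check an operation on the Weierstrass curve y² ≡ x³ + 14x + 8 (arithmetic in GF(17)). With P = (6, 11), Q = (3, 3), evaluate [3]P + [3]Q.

(9, 8)

First 3P:
Repeated addition: build up to 3P.
2P: tangent at (6, 11): λ = (3·6² + 14)/(2·11) ≡ 3/5. 5⁻¹ ≡ 7 (mod 17) since 5·7 = 35 ≡ 1, so λ ≡ 3·7 ≡ 4.
  x = λ² - 6 - 6 = 16 - 12 ≡ 4; y = λ·(6 - 4) - 11 ≡ 14. → (4, 14)
3P: (4, 14) + (6, 11). λ = (11 - 14)/(6 - 4) ≡ 14/2 mod 17. 2⁻¹ ≡ 9 (mod 17) since 2·9 = 18 ≡ 1, so λ ≡ 7.
  x = λ² - 4 - 6 = 49 - 10 ≡ 5; y = λ·(4 - 5) - 14 ≡ 13. → (5, 13)
3P = (5, 13).
Next 3Q:
Repeated addition: build up to 3Q.
2Q: tangent at (3, 3): λ = (3·3² + 14)/(2·3) ≡ 7/6. 6⁻¹ ≡ 3 (mod 17), so λ ≡ 7·3 ≡ 4.
  x = λ² - 3 - 3 = 16 - 6 ≡ 10; y = λ·(3 - 10) - 3 ≡ 3. → (10, 3)
3Q: (10, 3) + (3, 3). λ = (3 - 3)/(3 - 10) ≡ 0/10 mod 17. 10⁻¹ ≡ 12 (mod 17) since 10·12 = 120 ≡ 1, so λ ≡ 0.
  x = λ² - 10 - 3 = 0 - 13 ≡ 4; y = λ·(10 - 4) - 3 ≡ 14. → (4, 14)
3Q = (4, 14).
Finally 3P + 3Q:
(5, 13) + (4, 14). λ = (14 - 13)/(4 - 5) ≡ 1/16 mod 17. 16⁻¹ ≡ 16 (mod 17) since 16·16 = 256 ≡ 1, so λ ≡ 16.
  x = λ² - 5 - 4 = 256 - 9 ≡ 9; y = λ·(5 - 9) - 13 ≡ 8. → (9, 8)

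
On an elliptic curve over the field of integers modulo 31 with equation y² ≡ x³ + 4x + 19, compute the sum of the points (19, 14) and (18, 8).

(30, 13)

(19, 14) + (18, 8). λ = (8 - 14)/(18 - 19) ≡ 25/30 mod 31. 30⁻¹ ≡ 30 (mod 31), so λ ≡ 6.
  x = λ² - 19 - 18 = 36 - 37 ≡ 30; y = λ·(19 - 30) - 14 ≡ 13. → (30, 13)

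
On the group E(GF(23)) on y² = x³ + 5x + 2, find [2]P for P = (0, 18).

(6, 8)

tangent at (0, 18): λ = (3·0² + 5)/(2·18) ≡ 5/13. 13⁻¹ ≡ 16 (mod 23) since 13·16 = 208 ≡ 1, so λ ≡ 5·16 ≡ 11.
  x = λ² - 0 - 0 = 121 - 0 ≡ 6; y = λ·(0 - 6) - 18 ≡ 8. → (6, 8)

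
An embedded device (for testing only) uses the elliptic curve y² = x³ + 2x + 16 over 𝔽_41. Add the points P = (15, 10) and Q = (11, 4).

(7, 2)

(15, 10) + (11, 4). λ = (4 - 10)/(11 - 15) ≡ 35/37 mod 41. 37⁻¹ ≡ 10 (mod 41) since 37·10 = 370 ≡ 1, so λ ≡ 22.
  x = λ² - 15 - 11 = 484 - 26 ≡ 7; y = λ·(15 - 7) - 10 ≡ 2. → (7, 2)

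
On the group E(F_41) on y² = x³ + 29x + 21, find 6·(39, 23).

Write P = (39, 23).
Repeated addition: build up to 6P.
2P: tangent at (39, 23): λ = (3·39² + 29)/(2·23) ≡ 0/5. 5⁻¹ ≡ 33 (mod 41) since 5·33 = 165 ≡ 1, so λ ≡ 0·33 ≡ 0.
  x = λ² - 39 - 39 = 0 - 78 ≡ 4; y = λ·(39 - 4) - 23 ≡ 18. → (4, 18)
3P: (4, 18) + (39, 23). λ = (23 - 18)/(39 - 4) ≡ 5/35 mod 41. 35⁻¹ ≡ 34 (mod 41) since 35·34 = 1190 ≡ 1, so λ ≡ 6.
  x = λ² - 4 - 39 = 36 - 43 ≡ 34; y = λ·(4 - 34) - 18 ≡ 7. → (34, 7)
4P: (34, 7) + (39, 23). λ = (23 - 7)/(39 - 34) ≡ 16/5 mod 41. 5⁻¹ ≡ 33 (mod 41) since 5·33 = 165 ≡ 1, so λ ≡ 36.
  x = λ² - 34 - 39 = 1296 - 73 ≡ 34; y = λ·(34 - 34) - 7 ≡ 34. → (34, 34)
5P: (34, 34) + (39, 23). λ = (23 - 34)/(39 - 34) ≡ 30/5 mod 41. 5⁻¹ ≡ 33 (mod 41), so λ ≡ 6.
  x = λ² - 34 - 39 = 36 - 73 ≡ 4; y = λ·(34 - 4) - 34 ≡ 23. → (4, 23)
6P: (4, 23) + (39, 23). λ = (23 - 23)/(39 - 4) ≡ 0/35 mod 41. 35⁻¹ ≡ 34 (mod 41), so λ ≡ 0.
  x = λ² - 4 - 39 = 0 - 43 ≡ 39; y = λ·(4 - 39) - 23 ≡ 18. → (39, 18)

(39, 18)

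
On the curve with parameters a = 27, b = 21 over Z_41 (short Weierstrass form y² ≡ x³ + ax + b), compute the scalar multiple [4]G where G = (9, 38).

O

Double-and-add on 4 = (100)₂. Start with G = (9, 38) for the leading 1-bit.
double: tangent at (9, 38): λ = (3·9² + 27)/(2·38) ≡ 24/35. 35⁻¹ ≡ 34 (mod 41) since 35·34 = 1190 ≡ 1, so λ ≡ 24·34 ≡ 37.
  x = λ² - 9 - 9 = 1369 - 18 ≡ 39; y = λ·(9 - 39) - 38 ≡ 0. → (39, 0)
double: (39, 0) + (39, 0): same x and y₁ ≡ -y₂, so the sum is ∞.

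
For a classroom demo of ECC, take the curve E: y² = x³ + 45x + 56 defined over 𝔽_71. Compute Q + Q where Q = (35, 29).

(9, 57)

tangent at (35, 29): λ = (3·35² + 45)/(2·29) ≡ 28/58. 58⁻¹ ≡ 60 (mod 71), so λ ≡ 28·60 ≡ 47.
  x = λ² - 35 - 35 = 2209 - 70 ≡ 9; y = λ·(35 - 9) - 29 ≡ 57. → (9, 57)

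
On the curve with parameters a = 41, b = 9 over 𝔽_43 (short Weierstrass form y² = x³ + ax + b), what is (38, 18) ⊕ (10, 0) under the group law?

(38, 18) + (10, 0). λ = (0 - 18)/(10 - 38) ≡ 25/15 mod 43. 15⁻¹ ≡ 23 (mod 43) since 15·23 = 345 ≡ 1, so λ ≡ 16.
  x = λ² - 38 - 10 = 256 - 48 ≡ 36; y = λ·(38 - 36) - 18 ≡ 14. → (36, 14)

(36, 14)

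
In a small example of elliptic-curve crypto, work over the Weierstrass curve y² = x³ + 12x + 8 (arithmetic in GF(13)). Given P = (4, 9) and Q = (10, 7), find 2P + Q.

(6, 7)

First 2P:
Repeated addition: build up to 2P.
2P: tangent at (4, 9): λ = (3·4² + 12)/(2·9) ≡ 8/5. 5⁻¹ ≡ 8 (mod 13) since 5·8 = 40 ≡ 1, so λ ≡ 8·8 ≡ 12.
  x = λ² - 4 - 4 = 144 - 8 ≡ 6; y = λ·(4 - 6) - 9 ≡ 6. → (6, 6)
2P = (6, 6).
Finally 2P + Q:
(6, 6) + (10, 7). λ = (7 - 6)/(10 - 6) ≡ 1/4 mod 13. 4⁻¹ ≡ 10 (mod 13) since 4·10 = 40 ≡ 1, so λ ≡ 10.
  x = λ² - 6 - 10 = 100 - 16 ≡ 6; y = λ·(6 - 6) - 6 ≡ 7. → (6, 7)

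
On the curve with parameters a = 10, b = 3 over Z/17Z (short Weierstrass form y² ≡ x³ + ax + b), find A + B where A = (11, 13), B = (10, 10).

(5, 5)

(11, 13) + (10, 10). λ = (10 - 13)/(10 - 11) ≡ 14/16 mod 17. 16⁻¹ ≡ 16 (mod 17) since 16·16 = 256 ≡ 1, so λ ≡ 3.
  x = λ² - 11 - 10 = 9 - 21 ≡ 5; y = λ·(11 - 5) - 13 ≡ 5. → (5, 5)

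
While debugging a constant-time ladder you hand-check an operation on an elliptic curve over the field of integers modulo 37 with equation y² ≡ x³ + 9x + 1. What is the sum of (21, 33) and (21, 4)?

The two points share x = 21 and their y-coordinates satisfy 33 + 4 ≡ 0 (mod 37), so they are inverses. Their sum is the point at infinity.

O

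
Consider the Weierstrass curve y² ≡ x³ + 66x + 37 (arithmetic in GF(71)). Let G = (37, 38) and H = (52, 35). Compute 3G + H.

(3, 7)

First 3G:
Repeated addition: build up to 3G.
2G: tangent at (37, 38): λ = (3·37² + 66)/(2·38) ≡ 55/5. 5⁻¹ ≡ 57 (mod 71), so λ ≡ 55·57 ≡ 11.
  x = λ² - 37 - 37 = 121 - 74 ≡ 47; y = λ·(37 - 47) - 38 ≡ 65. → (47, 65)
3G: (47, 65) + (37, 38). λ = (38 - 65)/(37 - 47) ≡ 44/61 mod 71. 61⁻¹ ≡ 7 (mod 71), so λ ≡ 24.
  x = λ² - 47 - 37 = 576 - 84 ≡ 66; y = λ·(47 - 66) - 65 ≡ 47. → (66, 47)
3G = (66, 47).
Finally 3G + H:
(66, 47) + (52, 35). λ = (35 - 47)/(52 - 66) ≡ 59/57 mod 71. 57⁻¹ ≡ 5 (mod 71) since 57·5 = 285 ≡ 1, so λ ≡ 11.
  x = λ² - 66 - 52 = 121 - 118 ≡ 3; y = λ·(66 - 3) - 47 ≡ 7. → (3, 7)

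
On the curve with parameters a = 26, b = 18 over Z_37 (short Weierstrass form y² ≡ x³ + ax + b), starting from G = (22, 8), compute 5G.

Double-and-add on 5 = (101)₂. Start with G = (22, 8) for the leading 1-bit.
double: tangent at (22, 8): λ = (3·22² + 26)/(2·8) ≡ 35/16. 16⁻¹ ≡ 7 (mod 37) since 16·7 = 112 ≡ 1, so λ ≡ 35·7 ≡ 23.
  x = λ² - 22 - 22 = 529 - 44 ≡ 4; y = λ·(22 - 4) - 8 ≡ 36. → (4, 36)
double: tangent at (4, 36): λ = (3·4² + 26)/(2·36) ≡ 0/35. 35⁻¹ ≡ 18 (mod 37) since 35·18 = 630 ≡ 1, so λ ≡ 0·18 ≡ 0.
  x = λ² - 4 - 4 = 0 - 8 ≡ 29; y = λ·(4 - 29) - 36 ≡ 1. → (29, 1)
add G: (29, 1) + (22, 8). λ = (8 - 1)/(22 - 29) ≡ 7/30 mod 37. 30⁻¹ ≡ 21 (mod 37) since 30·21 = 630 ≡ 1, so λ ≡ 36.
  x = λ² - 29 - 22 = 1296 - 51 ≡ 24; y = λ·(29 - 24) - 1 ≡ 31. → (24, 31)

(24, 31)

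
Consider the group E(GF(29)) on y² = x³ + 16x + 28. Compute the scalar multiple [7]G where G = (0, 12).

(1, 25)

Double-and-add on 7 = (111)₂. Start with G = (0, 12) for the leading 1-bit.
double: tangent at (0, 12): λ = (3·0² + 16)/(2·12) ≡ 16/24. 24⁻¹ ≡ 23 (mod 29) since 24·23 = 552 ≡ 1, so λ ≡ 16·23 ≡ 20.
  x = λ² - 0 - 0 = 400 - 0 ≡ 23; y = λ·(0 - 23) - 12 ≡ 21. → (23, 21)
add G: (23, 21) + (0, 12). λ = (12 - 21)/(0 - 23) ≡ 20/6 mod 29. 6⁻¹ ≡ 5 (mod 29), so λ ≡ 13.
  x = λ² - 23 - 0 = 169 - 23 ≡ 1; y = λ·(23 - 1) - 21 ≡ 4. → (1, 4)
double: tangent at (1, 4): λ = (3·1² + 16)/(2·4) ≡ 19/8. 8⁻¹ ≡ 11 (mod 29) since 8·11 = 88 ≡ 1, so λ ≡ 19·11 ≡ 6.
  x = λ² - 1 - 1 = 36 - 2 ≡ 5; y = λ·(1 - 5) - 4 ≡ 1. → (5, 1)
add G: (5, 1) + (0, 12). λ = (12 - 1)/(0 - 5) ≡ 11/24 mod 29. 24⁻¹ ≡ 23 (mod 29), so λ ≡ 21.
  x = λ² - 5 - 0 = 441 - 5 ≡ 1; y = λ·(5 - 1) - 1 ≡ 25. → (1, 25)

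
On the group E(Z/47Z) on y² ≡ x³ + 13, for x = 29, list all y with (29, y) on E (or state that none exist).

x³ + 0x + 13 = 24402 ≡ 9 (mod 47).
Square roots of 9 mod 47: 3 and 44 (since 3² = 9 ≡ 9).

3, 44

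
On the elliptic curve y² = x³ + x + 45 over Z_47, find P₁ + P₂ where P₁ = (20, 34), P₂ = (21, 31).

(20, 34) + (21, 31). λ = (31 - 34)/(21 - 20) ≡ 44/1 mod 47. 1⁻¹ ≡ 1 (mod 47) since 1·1 = 1 ≡ 1, so λ ≡ 44.
  x = λ² - 20 - 21 = 1936 - 41 ≡ 15; y = λ·(20 - 15) - 34 ≡ 45. → (15, 45)

(15, 45)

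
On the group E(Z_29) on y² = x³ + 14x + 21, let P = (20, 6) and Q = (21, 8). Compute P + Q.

(20, 6) + (21, 8). λ = (8 - 6)/(21 - 20) ≡ 2/1 mod 29. 1⁻¹ ≡ 1 (mod 29), so λ ≡ 2.
  x = λ² - 20 - 21 = 4 - 41 ≡ 21; y = λ·(20 - 21) - 6 ≡ 21. → (21, 21)

(21, 21)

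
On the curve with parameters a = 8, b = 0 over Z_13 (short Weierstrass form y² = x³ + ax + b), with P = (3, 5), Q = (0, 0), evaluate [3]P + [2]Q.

First 3P:
Repeated addition: build up to 3P.
2P: tangent at (3, 5): λ = (3·3² + 8)/(2·5) ≡ 9/10. 10⁻¹ ≡ 4 (mod 13), so λ ≡ 9·4 ≡ 10.
  x = λ² - 3 - 3 = 100 - 6 ≡ 3; y = λ·(3 - 3) - 5 ≡ 8. → (3, 8)
3P: (3, 8) + (3, 5): same x and y₁ ≡ -y₂, so the sum is the point at infinity.
3P = the point at infinity.
Next 2Q:
Repeated addition: build up to 2Q.
2Q: (0, 0) + (0, 0): same x and y₁ ≡ -y₂, so the sum is the point at infinity.
2Q = the point at infinity.
Finally 3P + 2Q:
the point at infinity + the point at infinity = the point at infinity (identity).

O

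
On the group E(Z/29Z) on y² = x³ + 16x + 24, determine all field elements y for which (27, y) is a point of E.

x³ + 16x + 24 = 20139 ≡ 13 (mod 29).
Square roots of 13 mod 29: 10 and 19 (since 10² = 100 ≡ 13).

10, 19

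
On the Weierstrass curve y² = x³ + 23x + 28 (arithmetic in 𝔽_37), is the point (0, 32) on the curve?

y² = 32² ≡ 25; x³ + 23x + 28 = 28 ≡ 28 (mod 37). 25 ≠ 28.

no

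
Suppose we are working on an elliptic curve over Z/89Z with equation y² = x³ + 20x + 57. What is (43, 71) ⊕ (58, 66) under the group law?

(87, 3)

(43, 71) + (58, 66). λ = (66 - 71)/(58 - 43) ≡ 84/15 mod 89. 15⁻¹ ≡ 6 (mod 89) since 15·6 = 90 ≡ 1, so λ ≡ 59.
  x = λ² - 43 - 58 = 3481 - 101 ≡ 87; y = λ·(43 - 87) - 71 ≡ 3. → (87, 3)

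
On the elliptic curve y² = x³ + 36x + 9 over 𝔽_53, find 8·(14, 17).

Write Q = (14, 17).
Repeated addition: build up to 8Q.
2Q: tangent at (14, 17): λ = (3·14² + 36)/(2·17) ≡ 41/34. 34⁻¹ ≡ 39 (mod 53) since 34·39 = 1326 ≡ 1, so λ ≡ 41·39 ≡ 9.
  x = λ² - 14 - 14 = 81 - 28 ≡ 0; y = λ·(14 - 0) - 17 ≡ 3. → (0, 3)
3Q: (0, 3) + (14, 17). λ = (17 - 3)/(14 - 0) ≡ 14/14 mod 53. 14⁻¹ ≡ 19 (mod 53), so λ ≡ 1.
  x = λ² - 0 - 14 = 1 - 14 ≡ 40; y = λ·(0 - 40) - 3 ≡ 10. → (40, 10)
4Q: (40, 10) + (14, 17). λ = (17 - 10)/(14 - 40) ≡ 7/27 mod 53. 27⁻¹ ≡ 2 (mod 53), so λ ≡ 14.
  x = λ² - 40 - 14 = 196 - 54 ≡ 36; y = λ·(40 - 36) - 10 ≡ 46. → (36, 46)
5Q: (36, 46) + (14, 17). λ = (17 - 46)/(14 - 36) ≡ 24/31 mod 53. 31⁻¹ ≡ 12 (mod 53), so λ ≡ 23.
  x = λ² - 36 - 14 = 529 - 50 ≡ 2; y = λ·(36 - 2) - 46 ≡ 47. → (2, 47)
6Q: (2, 47) + (14, 17). λ = (17 - 47)/(14 - 2) ≡ 23/12 mod 53. 12⁻¹ ≡ 31 (mod 53), so λ ≡ 24.
  x = λ² - 2 - 14 = 576 - 16 ≡ 30; y = λ·(2 - 30) - 47 ≡ 23. → (30, 23)
7Q: (30, 23) + (14, 17). λ = (17 - 23)/(14 - 30) ≡ 47/37 mod 53. 37⁻¹ ≡ 43 (mod 53), so λ ≡ 7.
  x = λ² - 30 - 14 = 49 - 44 ≡ 5; y = λ·(30 - 5) - 23 ≡ 46. → (5, 46)
8Q: (5, 46) + (14, 17). λ = (17 - 46)/(14 - 5) ≡ 24/9 mod 53. 9⁻¹ ≡ 6 (mod 53) since 9·6 = 54 ≡ 1, so λ ≡ 38.
  x = λ² - 5 - 14 = 1444 - 19 ≡ 47; y = λ·(5 - 47) - 46 ≡ 1. → (47, 1)

(47, 1)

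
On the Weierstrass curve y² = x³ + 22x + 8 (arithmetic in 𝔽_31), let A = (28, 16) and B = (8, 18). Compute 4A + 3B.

(8, 18)

First 4A:
Double-and-add on 4 = (100)₂. Start with A = (28, 16) for the leading 1-bit.
double: tangent at (28, 16): λ = (3·28² + 22)/(2·16) ≡ 18/1. 1⁻¹ ≡ 1 (mod 31), so λ ≡ 18·1 ≡ 18.
  x = λ² - 28 - 28 = 324 - 56 ≡ 20; y = λ·(28 - 20) - 16 ≡ 4. → (20, 4)
double: tangent at (20, 4): λ = (3·20² + 22)/(2·4) ≡ 13/8. 8⁻¹ ≡ 4 (mod 31) since 8·4 = 32 ≡ 1, so λ ≡ 13·4 ≡ 21.
  x = λ² - 20 - 20 = 441 - 40 ≡ 29; y = λ·(20 - 29) - 4 ≡ 24. → (29, 24)
4A = (29, 24).
Next 3B:
Repeated addition: build up to 3B.
2B: tangent at (8, 18): λ = (3·8² + 22)/(2·18) ≡ 28/5. 5⁻¹ ≡ 25 (mod 31), so λ ≡ 28·25 ≡ 18.
  x = λ² - 8 - 8 = 324 - 16 ≡ 29; y = λ·(8 - 29) - 18 ≡ 7. → (29, 7)
3B: (29, 7) + (8, 18). λ = (18 - 7)/(8 - 29) ≡ 11/10 mod 31. 10⁻¹ ≡ 28 (mod 31), so λ ≡ 29.
  x = λ² - 29 - 8 = 841 - 37 ≡ 29; y = λ·(29 - 29) - 7 ≡ 24. → (29, 24)
3B = (29, 24).
Finally 4A + 3B:
tangent at (29, 24): λ = (3·29² + 22)/(2·24) ≡ 3/17. 17⁻¹ ≡ 11 (mod 31), so λ ≡ 3·11 ≡ 2.
  x = λ² - 29 - 29 = 4 - 58 ≡ 8; y = λ·(29 - 8) - 24 ≡ 18. → (8, 18)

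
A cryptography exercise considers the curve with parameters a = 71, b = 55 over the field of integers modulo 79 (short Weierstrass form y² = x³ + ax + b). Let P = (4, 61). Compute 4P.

Double-and-add on 4 = (100)₂. Start with P = (4, 61) for the leading 1-bit.
double: tangent at (4, 61): λ = (3·4² + 71)/(2·61) ≡ 40/43. 43⁻¹ ≡ 68 (mod 79), so λ ≡ 40·68 ≡ 34.
  x = λ² - 4 - 4 = 1156 - 8 ≡ 42; y = λ·(4 - 42) - 61 ≡ 69. → (42, 69)
double: tangent at (42, 69): λ = (3·42² + 71)/(2·69) ≡ 70/59. 59⁻¹ ≡ 75 (mod 79) since 59·75 = 4425 ≡ 1, so λ ≡ 70·75 ≡ 36.
  x = λ² - 42 - 42 = 1296 - 84 ≡ 27; y = λ·(42 - 27) - 69 ≡ 76. → (27, 76)

(27, 76)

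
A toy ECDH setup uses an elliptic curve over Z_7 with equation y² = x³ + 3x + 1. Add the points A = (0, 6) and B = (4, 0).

(0, 6) + (4, 0). λ = (0 - 6)/(4 - 0) ≡ 1/4 mod 7. 4⁻¹ ≡ 2 (mod 7) since 4·2 = 8 ≡ 1, so λ ≡ 2.
  x = λ² - 0 - 4 = 4 - 4 ≡ 0; y = λ·(0 - 0) - 6 ≡ 1. → (0, 1)

(0, 1)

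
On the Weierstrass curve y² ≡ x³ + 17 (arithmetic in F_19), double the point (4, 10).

tangent at (4, 10): λ = (3·4² + 0)/(2·10) ≡ 10/1. 1⁻¹ ≡ 1 (mod 19) since 1·1 = 1 ≡ 1, so λ ≡ 10·1 ≡ 10.
  x = λ² - 4 - 4 = 100 - 8 ≡ 16; y = λ·(4 - 16) - 10 ≡ 3. → (16, 3)

(16, 3)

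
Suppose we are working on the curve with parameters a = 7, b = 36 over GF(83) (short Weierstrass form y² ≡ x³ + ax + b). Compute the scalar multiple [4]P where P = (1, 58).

Double-and-add on 4 = (100)₂. Start with P = (1, 58) for the leading 1-bit.
double: tangent at (1, 58): λ = (3·1² + 7)/(2·58) ≡ 10/33. 33⁻¹ ≡ 78 (mod 83), so λ ≡ 10·78 ≡ 33.
  x = λ² - 1 - 1 = 1089 - 2 ≡ 8; y = λ·(1 - 8) - 58 ≡ 43. → (8, 43)
double: tangent at (8, 43): λ = (3·8² + 7)/(2·43) ≡ 33/3. 3⁻¹ ≡ 28 (mod 83), so λ ≡ 33·28 ≡ 11.
  x = λ² - 8 - 8 = 121 - 16 ≡ 22; y = λ·(8 - 22) - 43 ≡ 52. → (22, 52)

(22, 52)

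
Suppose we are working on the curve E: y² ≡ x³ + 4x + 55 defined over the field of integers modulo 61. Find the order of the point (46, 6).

2P: tangent at (46, 6): λ = (3·46² + 4)/(2·6) ≡ 8/12. 12⁻¹ ≡ 56 (mod 61), so λ ≡ 8·56 ≡ 21.
  x = λ² - 46 - 46 = 441 - 92 ≡ 44; y = λ·(46 - 44) - 6 ≡ 36. → (44, 36)
3P: (44, 36) + (46, 6). λ = (6 - 36)/(46 - 44) ≡ 31/2 mod 61. 2⁻¹ ≡ 31 (mod 61), so λ ≡ 46.
  x = λ² - 44 - 46 = 2116 - 90 ≡ 13; y = λ·(44 - 13) - 36 ≡ 48. → (13, 48)
4P: (13, 48) + (46, 6). λ = (6 - 48)/(46 - 13) ≡ 19/33 mod 61. 33⁻¹ ≡ 37 (mod 61) since 33·37 = 1221 ≡ 1, so λ ≡ 32.
  x = λ² - 13 - 46 = 1024 - 59 ≡ 50; y = λ·(13 - 50) - 48 ≡ 49. → (50, 49)
5P: (50, 49) + (46, 6). λ = (6 - 49)/(46 - 50) ≡ 18/57 mod 61. 57⁻¹ ≡ 15 (mod 61) since 57·15 = 855 ≡ 1, so λ ≡ 26.
  x = λ² - 50 - 46 = 676 - 96 ≡ 31; y = λ·(50 - 31) - 49 ≡ 18. → (31, 18)
6P: (31, 18) + (46, 6). λ = (6 - 18)/(46 - 31) ≡ 49/15 mod 61. 15⁻¹ ≡ 57 (mod 61) since 15·57 = 855 ≡ 1, so λ ≡ 48.
  x = λ² - 31 - 46 = 2304 - 77 ≡ 31; y = λ·(31 - 31) - 18 ≡ 43. → (31, 43)
7P: (31, 43) + (46, 6). λ = (6 - 43)/(46 - 31) ≡ 24/15 mod 61. 15⁻¹ ≡ 57 (mod 61), so λ ≡ 26.
  x = λ² - 31 - 46 = 676 - 77 ≡ 50; y = λ·(31 - 50) - 43 ≡ 12. → (50, 12)
8P: (50, 12) + (46, 6). λ = (6 - 12)/(46 - 50) ≡ 55/57 mod 61. 57⁻¹ ≡ 15 (mod 61), so λ ≡ 32.
  x = λ² - 50 - 46 = 1024 - 96 ≡ 13; y = λ·(50 - 13) - 12 ≡ 13. → (13, 13)
9P: (13, 13) + (46, 6). λ = (6 - 13)/(46 - 13) ≡ 54/33 mod 61. 33⁻¹ ≡ 37 (mod 61), so λ ≡ 46.
  x = λ² - 13 - 46 = 2116 - 59 ≡ 44; y = λ·(13 - 44) - 13 ≡ 25. → (44, 25)
10P: (44, 25) + (46, 6). λ = (6 - 25)/(46 - 44) ≡ 42/2 mod 61. 2⁻¹ ≡ 31 (mod 61), so λ ≡ 21.
  x = λ² - 44 - 46 = 441 - 90 ≡ 46; y = λ·(44 - 46) - 25 ≡ 55. → (46, 55)
11P: (46, 55) + (46, 6): same x and y₁ ≡ -y₂, so the sum is O.
11P = O, so the order is 11.

11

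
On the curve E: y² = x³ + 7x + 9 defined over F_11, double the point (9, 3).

tangent at (9, 3): λ = (3·9² + 7)/(2·3) ≡ 8/6. 6⁻¹ ≡ 2 (mod 11), so λ ≡ 8·2 ≡ 5.
  x = λ² - 9 - 9 = 25 - 18 ≡ 7; y = λ·(9 - 7) - 3 ≡ 7. → (7, 7)

(7, 7)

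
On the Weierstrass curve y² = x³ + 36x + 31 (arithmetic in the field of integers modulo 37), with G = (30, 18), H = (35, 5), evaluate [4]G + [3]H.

(9, 23)

First 4G:
Double-and-add on 4 = (100)₂. Start with G = (30, 18) for the leading 1-bit.
double: tangent at (30, 18): λ = (3·30² + 36)/(2·18) ≡ 35/36. 36⁻¹ ≡ 36 (mod 37), so λ ≡ 35·36 ≡ 2.
  x = λ² - 30 - 30 = 4 - 60 ≡ 18; y = λ·(30 - 18) - 18 ≡ 6. → (18, 6)
double: tangent at (18, 6): λ = (3·18² + 36)/(2·6) ≡ 9/12. 12⁻¹ ≡ 34 (mod 37), so λ ≡ 9·34 ≡ 10.
  x = λ² - 18 - 18 = 100 - 36 ≡ 27; y = λ·(18 - 27) - 6 ≡ 15. → (27, 15)
4G = (27, 15).
Next 3H:
Repeated addition: build up to 3H.
2H: tangent at (35, 5): λ = (3·35² + 36)/(2·5) ≡ 11/10. 10⁻¹ ≡ 26 (mod 37), so λ ≡ 11·26 ≡ 27.
  x = λ² - 35 - 35 = 729 - 70 ≡ 30; y = λ·(35 - 30) - 5 ≡ 19. → (30, 19)
3H: (30, 19) + (35, 5). λ = (5 - 19)/(35 - 30) ≡ 23/5 mod 37. 5⁻¹ ≡ 15 (mod 37), so λ ≡ 12.
  x = λ² - 30 - 35 = 144 - 65 ≡ 5; y = λ·(30 - 5) - 19 ≡ 22. → (5, 22)
3H = (5, 22).
Finally 4G + 3H:
(27, 15) + (5, 22). λ = (22 - 15)/(5 - 27) ≡ 7/15 mod 37. 15⁻¹ ≡ 5 (mod 37), so λ ≡ 35.
  x = λ² - 27 - 5 = 1225 - 32 ≡ 9; y = λ·(27 - 9) - 15 ≡ 23. → (9, 23)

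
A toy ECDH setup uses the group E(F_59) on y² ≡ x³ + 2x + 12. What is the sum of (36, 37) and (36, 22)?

The two points share x = 36 and their y-coordinates satisfy 37 + 22 ≡ 0 (mod 59), so they are inverses. Their sum is ∞.

O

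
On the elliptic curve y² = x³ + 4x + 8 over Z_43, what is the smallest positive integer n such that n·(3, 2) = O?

2P: tangent at (3, 2): λ = (3·3² + 4)/(2·2) ≡ 31/4. 4⁻¹ ≡ 11 (mod 43) since 4·11 = 44 ≡ 1, so λ ≡ 31·11 ≡ 40.
  x = λ² - 3 - 3 = 1600 - 6 ≡ 3; y = λ·(3 - 3) - 2 ≡ 41. → (3, 41)
3P: (3, 41) + (3, 2): same x and y₁ ≡ -y₂, so the sum is O.
3P = O, so the order is 3.

3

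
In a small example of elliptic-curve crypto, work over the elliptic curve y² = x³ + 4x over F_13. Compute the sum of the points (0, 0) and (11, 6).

(11, 7)

(0, 0) + (11, 6). λ = (6 - 0)/(11 - 0) ≡ 6/11 mod 13. 11⁻¹ ≡ 6 (mod 13), so λ ≡ 10.
  x = λ² - 0 - 11 = 100 - 11 ≡ 11; y = λ·(0 - 11) - 0 ≡ 7. → (11, 7)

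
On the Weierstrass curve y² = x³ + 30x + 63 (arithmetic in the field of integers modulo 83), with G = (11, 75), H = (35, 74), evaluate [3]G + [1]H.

(63, 57)

First 3G:
Repeated addition: build up to 3G.
2G: tangent at (11, 75): λ = (3·11² + 30)/(2·75) ≡ 61/67. 67⁻¹ ≡ 57 (mod 83), so λ ≡ 61·57 ≡ 74.
  x = λ² - 11 - 11 = 5476 - 22 ≡ 59; y = λ·(11 - 59) - 75 ≡ 25. → (59, 25)
3G: (59, 25) + (11, 75). λ = (75 - 25)/(11 - 59) ≡ 50/35 mod 83. 35⁻¹ ≡ 19 (mod 83), so λ ≡ 37.
  x = λ² - 59 - 11 = 1369 - 70 ≡ 54; y = λ·(59 - 54) - 25 ≡ 77. → (54, 77)
3G = (54, 77).
Finally 3G + H:
(54, 77) + (35, 74). λ = (74 - 77)/(35 - 54) ≡ 80/64 mod 83. 64⁻¹ ≡ 48 (mod 83) since 64·48 = 3072 ≡ 1, so λ ≡ 22.
  x = λ² - 54 - 35 = 484 - 89 ≡ 63; y = λ·(54 - 63) - 77 ≡ 57. → (63, 57)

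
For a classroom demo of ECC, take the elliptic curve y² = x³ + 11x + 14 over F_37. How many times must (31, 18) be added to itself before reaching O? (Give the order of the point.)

2P: tangent at (31, 18): λ = (3·31² + 11)/(2·18) ≡ 8/36. 36⁻¹ ≡ 36 (mod 37) since 36·36 = 1296 ≡ 1, so λ ≡ 8·36 ≡ 29.
  x = λ² - 31 - 31 = 841 - 62 ≡ 2; y = λ·(31 - 2) - 18 ≡ 9. → (2, 9)
3P: (2, 9) + (31, 18). λ = (18 - 9)/(31 - 2) ≡ 9/29 mod 37. 29⁻¹ ≡ 23 (mod 37), so λ ≡ 22.
  x = λ² - 2 - 31 = 484 - 33 ≡ 7; y = λ·(2 - 7) - 9 ≡ 29. → (7, 29)
4P: (7, 29) + (31, 18). λ = (18 - 29)/(31 - 7) ≡ 26/24 mod 37. 24⁻¹ ≡ 17 (mod 37), so λ ≡ 35.
  x = λ² - 7 - 31 = 1225 - 38 ≡ 3; y = λ·(7 - 3) - 29 ≡ 0. → (3, 0)
5P: (3, 0) + (31, 18). λ = (18 - 0)/(31 - 3) ≡ 18/28 mod 37. 28⁻¹ ≡ 4 (mod 37), so λ ≡ 35.
  x = λ² - 3 - 31 = 1225 - 34 ≡ 7; y = λ·(3 - 7) - 0 ≡ 8. → (7, 8)
6P: (7, 8) + (31, 18). λ = (18 - 8)/(31 - 7) ≡ 10/24 mod 37. 24⁻¹ ≡ 17 (mod 37), so λ ≡ 22.
  x = λ² - 7 - 31 = 484 - 38 ≡ 2; y = λ·(7 - 2) - 8 ≡ 28. → (2, 28)
7P: (2, 28) + (31, 18). λ = (18 - 28)/(31 - 2) ≡ 27/29 mod 37. 29⁻¹ ≡ 23 (mod 37), so λ ≡ 29.
  x = λ² - 2 - 31 = 841 - 33 ≡ 31; y = λ·(2 - 31) - 28 ≡ 19. → (31, 19)
8P: (31, 19) + (31, 18): same x and y₁ ≡ -y₂, so the sum is O.
8P = O, so the order is 8.

8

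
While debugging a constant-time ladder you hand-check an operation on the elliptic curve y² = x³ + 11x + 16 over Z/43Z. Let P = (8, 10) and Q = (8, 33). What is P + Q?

The two points share x = 8 and their y-coordinates satisfy 10 + 33 ≡ 0 (mod 43), so they are inverses. Their sum is the point at infinity.

O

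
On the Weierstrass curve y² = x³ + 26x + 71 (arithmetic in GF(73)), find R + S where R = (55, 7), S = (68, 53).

(42, 39)

(55, 7) + (68, 53). λ = (53 - 7)/(68 - 55) ≡ 46/13 mod 73. 13⁻¹ ≡ 45 (mod 73) since 13·45 = 585 ≡ 1, so λ ≡ 26.
  x = λ² - 55 - 68 = 676 - 123 ≡ 42; y = λ·(55 - 42) - 7 ≡ 39. → (42, 39)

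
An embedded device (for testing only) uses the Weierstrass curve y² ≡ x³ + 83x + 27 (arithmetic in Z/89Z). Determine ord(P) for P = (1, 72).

2P: tangent at (1, 72): λ = (3·1² + 83)/(2·72) ≡ 86/55. 55⁻¹ ≡ 34 (mod 89), so λ ≡ 86·34 ≡ 76.
  x = λ² - 1 - 1 = 5776 - 2 ≡ 78; y = λ·(1 - 78) - 72 ≡ 39. → (78, 39)
3P: (78, 39) + (1, 72). λ = (72 - 39)/(1 - 78) ≡ 33/12 mod 89. 12⁻¹ ≡ 52 (mod 89), so λ ≡ 25.
  x = λ² - 78 - 1 = 625 - 79 ≡ 12; y = λ·(78 - 12) - 39 ≡ 9. → (12, 9)
4P: (12, 9) + (1, 72). λ = (72 - 9)/(1 - 12) ≡ 63/78 mod 89. 78⁻¹ ≡ 8 (mod 89), so λ ≡ 59.
  x = λ² - 12 - 1 = 3481 - 13 ≡ 86; y = λ·(12 - 86) - 9 ≡ 75. → (86, 75)
5P: (86, 75) + (1, 72). λ = (72 - 75)/(1 - 86) ≡ 86/4 mod 89. 4⁻¹ ≡ 67 (mod 89), so λ ≡ 66.
  x = λ² - 86 - 1 = 4356 - 87 ≡ 86; y = λ·(86 - 86) - 75 ≡ 14. → (86, 14)
6P: (86, 14) + (1, 72). λ = (72 - 14)/(1 - 86) ≡ 58/4 mod 89. 4⁻¹ ≡ 67 (mod 89) since 4·67 = 268 ≡ 1, so λ ≡ 59.
  x = λ² - 86 - 1 = 3481 - 87 ≡ 12; y = λ·(86 - 12) - 14 ≡ 80. → (12, 80)
7P: (12, 80) + (1, 72). λ = (72 - 80)/(1 - 12) ≡ 81/78 mod 89. 78⁻¹ ≡ 8 (mod 89), so λ ≡ 25.
  x = λ² - 12 - 1 = 625 - 13 ≡ 78; y = λ·(12 - 78) - 80 ≡ 50. → (78, 50)
8P: (78, 50) + (1, 72). λ = (72 - 50)/(1 - 78) ≡ 22/12 mod 89. 12⁻¹ ≡ 52 (mod 89) since 12·52 = 624 ≡ 1, so λ ≡ 76.
  x = λ² - 78 - 1 = 5776 - 79 ≡ 1; y = λ·(78 - 1) - 50 ≡ 17. → (1, 17)
9P: (1, 17) + (1, 72): same x and y₁ ≡ -y₂, so the sum is the point at infinity.
9P = the point at infinity, so the order is 9.

9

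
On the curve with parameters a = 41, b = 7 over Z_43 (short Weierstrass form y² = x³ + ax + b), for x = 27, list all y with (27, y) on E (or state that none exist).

none

x³ + 41x + 7 = 20797 ≡ 28 (mod 43).
28 is a non-residue mod 43; no y exists.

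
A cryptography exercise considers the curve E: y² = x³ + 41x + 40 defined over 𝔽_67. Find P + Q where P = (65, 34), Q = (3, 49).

(8, 3)

(65, 34) + (3, 49). λ = (49 - 34)/(3 - 65) ≡ 15/5 mod 67. 5⁻¹ ≡ 27 (mod 67) since 5·27 = 135 ≡ 1, so λ ≡ 3.
  x = λ² - 65 - 3 = 9 - 68 ≡ 8; y = λ·(65 - 8) - 34 ≡ 3. → (8, 3)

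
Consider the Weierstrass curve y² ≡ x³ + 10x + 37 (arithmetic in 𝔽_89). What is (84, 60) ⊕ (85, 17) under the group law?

(84, 60) + (85, 17). λ = (17 - 60)/(85 - 84) ≡ 46/1 mod 89. 1⁻¹ ≡ 1 (mod 89), so λ ≡ 46.
  x = λ² - 84 - 85 = 2116 - 169 ≡ 78; y = λ·(84 - 78) - 60 ≡ 38. → (78, 38)

(78, 38)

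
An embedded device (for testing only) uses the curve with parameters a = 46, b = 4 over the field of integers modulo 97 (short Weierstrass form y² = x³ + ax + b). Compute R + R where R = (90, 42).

tangent at (90, 42): λ = (3·90² + 46)/(2·42) ≡ 96/84. 84⁻¹ ≡ 82 (mod 97), so λ ≡ 96·82 ≡ 15.
  x = λ² - 90 - 90 = 225 - 180 ≡ 45; y = λ·(90 - 45) - 42 ≡ 51. → (45, 51)

(45, 51)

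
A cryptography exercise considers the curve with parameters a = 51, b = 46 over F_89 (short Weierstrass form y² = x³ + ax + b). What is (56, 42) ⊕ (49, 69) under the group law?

(57, 0)

(56, 42) + (49, 69). λ = (69 - 42)/(49 - 56) ≡ 27/82 mod 89. 82⁻¹ ≡ 38 (mod 89), so λ ≡ 47.
  x = λ² - 56 - 49 = 2209 - 105 ≡ 57; y = λ·(56 - 57) - 42 ≡ 0. → (57, 0)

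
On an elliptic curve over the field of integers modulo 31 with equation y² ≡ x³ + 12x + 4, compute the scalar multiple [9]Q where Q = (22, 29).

(21, 0)

Double-and-add on 9 = (1001)₂. Start with Q = (22, 29) for the leading 1-bit.
double: tangent at (22, 29): λ = (3·22² + 12)/(2·29) ≡ 7/27. 27⁻¹ ≡ 23 (mod 31) since 27·23 = 621 ≡ 1, so λ ≡ 7·23 ≡ 6.
  x = λ² - 22 - 22 = 36 - 44 ≡ 23; y = λ·(22 - 23) - 29 ≡ 27. → (23, 27)
double: tangent at (23, 27): λ = (3·23² + 12)/(2·27) ≡ 18/23. 23⁻¹ ≡ 27 (mod 31) since 23·27 = 621 ≡ 1, so λ ≡ 18·27 ≡ 21.
  x = λ² - 23 - 23 = 441 - 46 ≡ 23; y = λ·(23 - 23) - 27 ≡ 4. → (23, 4)
double: tangent at (23, 4): λ = (3·23² + 12)/(2·4) ≡ 18/8. 8⁻¹ ≡ 4 (mod 31) since 8·4 = 32 ≡ 1, so λ ≡ 18·4 ≡ 10.
  x = λ² - 23 - 23 = 100 - 46 ≡ 23; y = λ·(23 - 23) - 4 ≡ 27. → (23, 27)
add Q: (23, 27) + (22, 29). λ = (29 - 27)/(22 - 23) ≡ 2/30 mod 31. 30⁻¹ ≡ 30 (mod 31) since 30·30 = 900 ≡ 1, so λ ≡ 29.
  x = λ² - 23 - 22 = 841 - 45 ≡ 21; y = λ·(23 - 21) - 27 ≡ 0. → (21, 0)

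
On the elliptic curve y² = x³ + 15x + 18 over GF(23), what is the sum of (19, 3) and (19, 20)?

O

The two points share x = 19 and their y-coordinates satisfy 3 + 20 ≡ 0 (mod 23), so they are inverses. Their sum is O.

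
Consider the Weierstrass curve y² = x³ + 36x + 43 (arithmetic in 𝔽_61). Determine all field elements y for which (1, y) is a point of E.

x³ + 36x + 43 = 80 ≡ 19 (mod 61).
Square roots of 19 mod 61: 18 and 43 (since 18² = 324 ≡ 19).

18, 43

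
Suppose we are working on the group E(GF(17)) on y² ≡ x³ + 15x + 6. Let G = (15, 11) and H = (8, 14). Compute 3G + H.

(15, 11)

First 3G:
Repeated addition: build up to 3G.
2G: tangent at (15, 11): λ = (3·15² + 15)/(2·11) ≡ 10/5. 5⁻¹ ≡ 7 (mod 17), so λ ≡ 10·7 ≡ 2.
  x = λ² - 15 - 15 = 4 - 30 ≡ 8; y = λ·(15 - 8) - 11 ≡ 3. → (8, 3)
3G: (8, 3) + (15, 11). λ = (11 - 3)/(15 - 8) ≡ 8/7 mod 17. 7⁻¹ ≡ 5 (mod 17), so λ ≡ 6.
  x = λ² - 8 - 15 = 36 - 23 ≡ 13; y = λ·(8 - 13) - 3 ≡ 1. → (13, 1)
3G = (13, 1).
Finally 3G + H:
(13, 1) + (8, 14). λ = (14 - 1)/(8 - 13) ≡ 13/12 mod 17. 12⁻¹ ≡ 10 (mod 17) since 12·10 = 120 ≡ 1, so λ ≡ 11.
  x = λ² - 13 - 8 = 121 - 21 ≡ 15; y = λ·(13 - 15) - 1 ≡ 11. → (15, 11)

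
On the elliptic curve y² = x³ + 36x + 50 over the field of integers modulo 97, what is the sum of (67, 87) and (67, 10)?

The two points share x = 67 and their y-coordinates satisfy 87 + 10 ≡ 0 (mod 97), so they are inverses. Their sum is ∞.

O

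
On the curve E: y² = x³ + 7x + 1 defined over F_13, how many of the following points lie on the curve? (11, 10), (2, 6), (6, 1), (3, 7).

(11, 10): 10² ≡ 9, rhs ≡ 5 → off.
(2, 6): 6² ≡ 10, rhs ≡ 10 → on.
(6, 1): 1² ≡ 1, rhs ≡ 12 → off.
(3, 7): 7² ≡ 10, rhs ≡ 10 → on.

2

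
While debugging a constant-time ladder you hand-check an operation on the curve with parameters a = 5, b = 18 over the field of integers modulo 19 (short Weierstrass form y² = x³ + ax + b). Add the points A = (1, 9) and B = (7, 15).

(12, 18)

(1, 9) + (7, 15). λ = (15 - 9)/(7 - 1) ≡ 6/6 mod 19. 6⁻¹ ≡ 16 (mod 19) since 6·16 = 96 ≡ 1, so λ ≡ 1.
  x = λ² - 1 - 7 = 1 - 8 ≡ 12; y = λ·(1 - 12) - 9 ≡ 18. → (12, 18)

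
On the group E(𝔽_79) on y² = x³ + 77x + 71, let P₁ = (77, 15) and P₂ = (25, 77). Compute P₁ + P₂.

(77, 15) + (25, 77). λ = (77 - 15)/(25 - 77) ≡ 62/27 mod 79. 27⁻¹ ≡ 41 (mod 79), so λ ≡ 14.
  x = λ² - 77 - 25 = 196 - 102 ≡ 15; y = λ·(77 - 15) - 15 ≡ 63. → (15, 63)

(15, 63)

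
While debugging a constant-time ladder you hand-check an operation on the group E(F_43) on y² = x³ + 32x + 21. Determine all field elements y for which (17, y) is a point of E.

19, 24

x³ + 32x + 21 = 5478 ≡ 17 (mod 43).
Square roots of 17 mod 43: 19 and 24 (since 19² = 361 ≡ 17).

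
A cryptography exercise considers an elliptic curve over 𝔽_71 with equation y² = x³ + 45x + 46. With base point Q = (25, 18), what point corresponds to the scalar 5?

Double-and-add on 5 = (101)₂. Start with Q = (25, 18) for the leading 1-bit.
double: tangent at (25, 18): λ = (3·25² + 45)/(2·18) ≡ 3/36. 36⁻¹ ≡ 2 (mod 71), so λ ≡ 3·2 ≡ 6.
  x = λ² - 25 - 25 = 36 - 50 ≡ 57; y = λ·(25 - 57) - 18 ≡ 3. → (57, 3)
double: tangent at (57, 3): λ = (3·57² + 45)/(2·3) ≡ 65/6. 6⁻¹ ≡ 12 (mod 71), so λ ≡ 65·12 ≡ 70.
  x = λ² - 57 - 57 = 4900 - 114 ≡ 29; y = λ·(57 - 29) - 3 ≡ 40. → (29, 40)
add Q: (29, 40) + (25, 18). λ = (18 - 40)/(25 - 29) ≡ 49/67 mod 71. 67⁻¹ ≡ 53 (mod 71), so λ ≡ 41.
  x = λ² - 29 - 25 = 1681 - 54 ≡ 65; y = λ·(29 - 65) - 40 ≡ 46. → (65, 46)

(65, 46)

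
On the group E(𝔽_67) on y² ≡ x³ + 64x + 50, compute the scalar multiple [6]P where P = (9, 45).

(28, 3)

Repeated addition: build up to 6P.
2P: tangent at (9, 45): λ = (3·9² + 64)/(2·45) ≡ 39/23. 23⁻¹ ≡ 35 (mod 67) since 23·35 = 805 ≡ 1, so λ ≡ 39·35 ≡ 25.
  x = λ² - 9 - 9 = 625 - 18 ≡ 4; y = λ·(9 - 4) - 45 ≡ 13. → (4, 13)
3P: (4, 13) + (9, 45). λ = (45 - 13)/(9 - 4) ≡ 32/5 mod 67. 5⁻¹ ≡ 27 (mod 67), so λ ≡ 60.
  x = λ² - 4 - 9 = 3600 - 13 ≡ 36; y = λ·(4 - 36) - 13 ≡ 10. → (36, 10)
4P: (36, 10) + (9, 45). λ = (45 - 10)/(9 - 36) ≡ 35/40 mod 67. 40⁻¹ ≡ 62 (mod 67), so λ ≡ 26.
  x = λ² - 36 - 9 = 676 - 45 ≡ 28; y = λ·(36 - 28) - 10 ≡ 64. → (28, 64)
5P: (28, 64) + (9, 45). λ = (45 - 64)/(9 - 28) ≡ 48/48 mod 67. 48⁻¹ ≡ 7 (mod 67), so λ ≡ 1.
  x = λ² - 28 - 9 = 1 - 37 ≡ 31; y = λ·(28 - 31) - 64 ≡ 0. → (31, 0)
6P: (31, 0) + (9, 45). λ = (45 - 0)/(9 - 31) ≡ 45/45 mod 67. 45⁻¹ ≡ 3 (mod 67), so λ ≡ 1.
  x = λ² - 31 - 9 = 1 - 40 ≡ 28; y = λ·(31 - 28) - 0 ≡ 3. → (28, 3)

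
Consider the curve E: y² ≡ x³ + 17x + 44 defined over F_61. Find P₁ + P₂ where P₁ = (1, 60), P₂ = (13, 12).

(2, 5)

(1, 60) + (13, 12). λ = (12 - 60)/(13 - 1) ≡ 13/12 mod 61. 12⁻¹ ≡ 56 (mod 61), so λ ≡ 57.
  x = λ² - 1 - 13 = 3249 - 14 ≡ 2; y = λ·(1 - 2) - 60 ≡ 5. → (2, 5)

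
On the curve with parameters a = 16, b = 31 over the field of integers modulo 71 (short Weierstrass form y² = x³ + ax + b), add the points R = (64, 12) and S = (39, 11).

(44, 3)

(64, 12) + (39, 11). λ = (11 - 12)/(39 - 64) ≡ 70/46 mod 71. 46⁻¹ ≡ 17 (mod 71), so λ ≡ 54.
  x = λ² - 64 - 39 = 2916 - 103 ≡ 44; y = λ·(64 - 44) - 12 ≡ 3. → (44, 3)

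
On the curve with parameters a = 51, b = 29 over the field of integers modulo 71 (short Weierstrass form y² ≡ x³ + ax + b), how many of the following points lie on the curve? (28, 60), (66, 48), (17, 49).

2

(28, 60): 60² ≡ 50, rhs ≡ 50 → on.
(66, 48): 48² ≡ 32, rhs ≡ 4 → off.
(17, 49): 49² ≡ 58, rhs ≡ 58 → on.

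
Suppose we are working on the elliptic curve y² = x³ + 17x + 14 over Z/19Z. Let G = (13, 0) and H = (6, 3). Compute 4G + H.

(6, 3)

First 4G:
Repeated addition: build up to 4G.
2G: (13, 0) + (13, 0): same x and y₁ ≡ -y₂, so the sum is the point at infinity.
3G: the point at infinity + (13, 0) = (13, 0) (identity).
4G: (13, 0) + (13, 0): same x and y₁ ≡ -y₂, so the sum is the point at infinity.
4G = the point at infinity.
Finally 4G + H:
the point at infinity + (6, 3) = (6, 3) (identity).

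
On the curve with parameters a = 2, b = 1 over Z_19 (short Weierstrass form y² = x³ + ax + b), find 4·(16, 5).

Write G = (16, 5).
Repeated addition: build up to 4G.
2G: tangent at (16, 5): λ = (3·16² + 2)/(2·5) ≡ 10/10. 10⁻¹ ≡ 2 (mod 19), so λ ≡ 10·2 ≡ 1.
  x = λ² - 16 - 16 = 1 - 32 ≡ 7; y = λ·(16 - 7) - 5 ≡ 4. → (7, 4)
3G: (7, 4) + (16, 5). λ = (5 - 4)/(16 - 7) ≡ 1/9 mod 19. 9⁻¹ ≡ 17 (mod 19) since 9·17 = 153 ≡ 1, so λ ≡ 17.
  x = λ² - 7 - 16 = 289 - 23 ≡ 0; y = λ·(7 - 0) - 4 ≡ 1. → (0, 1)
4G: (0, 1) + (16, 5). λ = (5 - 1)/(16 - 0) ≡ 4/16 mod 19. 16⁻¹ ≡ 6 (mod 19) since 16·6 = 96 ≡ 1, so λ ≡ 5.
  x = λ² - 0 - 16 = 25 - 16 ≡ 9; y = λ·(0 - 9) - 1 ≡ 11. → (9, 11)

(9, 11)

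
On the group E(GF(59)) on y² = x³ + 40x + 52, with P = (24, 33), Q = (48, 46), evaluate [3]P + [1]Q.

(46, 52)

First 3P:
Repeated addition: build up to 3P.
2P: tangent at (24, 33): λ = (3·24² + 40)/(2·33) ≡ 57/7. 7⁻¹ ≡ 17 (mod 59), so λ ≡ 57·17 ≡ 25.
  x = λ² - 24 - 24 = 625 - 48 ≡ 46; y = λ·(24 - 46) - 33 ≡ 7. → (46, 7)
3P: (46, 7) + (24, 33). λ = (33 - 7)/(24 - 46) ≡ 26/37 mod 59. 37⁻¹ ≡ 8 (mod 59), so λ ≡ 31.
  x = λ² - 46 - 24 = 961 - 70 ≡ 6; y = λ·(46 - 6) - 7 ≡ 53. → (6, 53)
3P = (6, 53).
Finally 3P + Q:
(6, 53) + (48, 46). λ = (46 - 53)/(48 - 6) ≡ 52/42 mod 59. 42⁻¹ ≡ 52 (mod 59) since 42·52 = 2184 ≡ 1, so λ ≡ 49.
  x = λ² - 6 - 48 = 2401 - 54 ≡ 46; y = λ·(6 - 46) - 53 ≡ 52. → (46, 52)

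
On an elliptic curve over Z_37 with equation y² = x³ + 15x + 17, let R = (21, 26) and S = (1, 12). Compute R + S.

(24, 20)

(21, 26) + (1, 12). λ = (12 - 26)/(1 - 21) ≡ 23/17 mod 37. 17⁻¹ ≡ 24 (mod 37), so λ ≡ 34.
  x = λ² - 21 - 1 = 1156 - 22 ≡ 24; y = λ·(21 - 24) - 26 ≡ 20. → (24, 20)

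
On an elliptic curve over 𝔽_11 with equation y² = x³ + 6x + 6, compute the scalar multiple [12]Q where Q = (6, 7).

Repeated addition: build up to 12Q.
2Q: tangent at (6, 7): λ = (3·6² + 6)/(2·7) ≡ 4/3. 3⁻¹ ≡ 4 (mod 11), so λ ≡ 4·4 ≡ 5.
  x = λ² - 6 - 6 = 25 - 12 ≡ 2; y = λ·(6 - 2) - 7 ≡ 2. → (2, 2)
3Q: (2, 2) + (6, 7). λ = (7 - 2)/(6 - 2) ≡ 5/4 mod 11. 4⁻¹ ≡ 3 (mod 11), so λ ≡ 4.
  x = λ² - 2 - 6 = 16 - 8 ≡ 8; y = λ·(2 - 8) - 2 ≡ 7. → (8, 7)
4Q: (8, 7) + (6, 7). λ = (7 - 7)/(6 - 8) ≡ 0/9 mod 11. 9⁻¹ ≡ 5 (mod 11), so λ ≡ 0.
  x = λ² - 8 - 6 = 0 - 14 ≡ 8; y = λ·(8 - 8) - 7 ≡ 4. → (8, 4)
5Q: (8, 4) + (6, 7). λ = (7 - 4)/(6 - 8) ≡ 3/9 mod 11. 9⁻¹ ≡ 5 (mod 11), so λ ≡ 4.
  x = λ² - 8 - 6 = 16 - 14 ≡ 2; y = λ·(8 - 2) - 4 ≡ 9. → (2, 9)
6Q: (2, 9) + (6, 7). λ = (7 - 9)/(6 - 2) ≡ 9/4 mod 11. 4⁻¹ ≡ 3 (mod 11), so λ ≡ 5.
  x = λ² - 2 - 6 = 25 - 8 ≡ 6; y = λ·(2 - 6) - 9 ≡ 4. → (6, 4)
7Q: (6, 4) + (6, 7): same x and y₁ ≡ -y₂, so the sum is O.
8Q: O + (6, 7) = (6, 7) (identity).
9Q: tangent at (6, 7): λ = (3·6² + 6)/(2·7) ≡ 4/3. 3⁻¹ ≡ 4 (mod 11), so λ ≡ 4·4 ≡ 5.
  x = λ² - 6 - 6 = 25 - 12 ≡ 2; y = λ·(6 - 2) - 7 ≡ 2. → (2, 2)
10Q: (2, 2) + (6, 7). λ = (7 - 2)/(6 - 2) ≡ 5/4 mod 11. 4⁻¹ ≡ 3 (mod 11), so λ ≡ 4.
  x = λ² - 2 - 6 = 16 - 8 ≡ 8; y = λ·(2 - 8) - 2 ≡ 7. → (8, 7)
11Q: (8, 7) + (6, 7). λ = (7 - 7)/(6 - 8) ≡ 0/9 mod 11. 9⁻¹ ≡ 5 (mod 11), so λ ≡ 0.
  x = λ² - 8 - 6 = 0 - 14 ≡ 8; y = λ·(8 - 8) - 7 ≡ 4. → (8, 4)
12Q: (8, 4) + (6, 7). λ = (7 - 4)/(6 - 8) ≡ 3/9 mod 11. 9⁻¹ ≡ 5 (mod 11), so λ ≡ 4.
  x = λ² - 8 - 6 = 16 - 14 ≡ 2; y = λ·(8 - 2) - 4 ≡ 9. → (2, 9)

(2, 9)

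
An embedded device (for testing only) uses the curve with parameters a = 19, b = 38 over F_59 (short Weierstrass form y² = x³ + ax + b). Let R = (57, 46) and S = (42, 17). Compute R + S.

(23, 4)

(57, 46) + (42, 17). λ = (17 - 46)/(42 - 57) ≡ 30/44 mod 59. 44⁻¹ ≡ 55 (mod 59), so λ ≡ 57.
  x = λ² - 57 - 42 = 3249 - 99 ≡ 23; y = λ·(57 - 23) - 46 ≡ 4. → (23, 4)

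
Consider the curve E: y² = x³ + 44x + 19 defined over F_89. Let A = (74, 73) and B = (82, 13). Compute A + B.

(74, 73) + (82, 13). λ = (13 - 73)/(82 - 74) ≡ 29/8 mod 89. 8⁻¹ ≡ 78 (mod 89), so λ ≡ 37.
  x = λ² - 74 - 82 = 1369 - 156 ≡ 56; y = λ·(74 - 56) - 73 ≡ 59. → (56, 59)

(56, 59)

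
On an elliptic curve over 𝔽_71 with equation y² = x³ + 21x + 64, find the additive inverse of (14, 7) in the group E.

-(14, 7) = (14, -7 mod 71) = (14, 64).

(14, 64)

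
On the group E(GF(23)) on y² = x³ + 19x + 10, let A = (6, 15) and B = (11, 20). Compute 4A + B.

(11, 3)

First 4A:
Repeated addition: build up to 4A.
2A: tangent at (6, 15): λ = (3·6² + 19)/(2·15) ≡ 12/7. 7⁻¹ ≡ 10 (mod 23), so λ ≡ 12·10 ≡ 5.
  x = λ² - 6 - 6 = 25 - 12 ≡ 13; y = λ·(6 - 13) - 15 ≡ 19. → (13, 19)
3A: (13, 19) + (6, 15). λ = (15 - 19)/(6 - 13) ≡ 19/16 mod 23. 16⁻¹ ≡ 13 (mod 23), so λ ≡ 17.
  x = λ² - 13 - 6 = 289 - 19 ≡ 17; y = λ·(13 - 17) - 19 ≡ 5. → (17, 5)
4A: (17, 5) + (6, 15). λ = (15 - 5)/(6 - 17) ≡ 10/12 mod 23. 12⁻¹ ≡ 2 (mod 23), so λ ≡ 20.
  x = λ² - 17 - 6 = 400 - 23 ≡ 9; y = λ·(17 - 9) - 5 ≡ 17. → (9, 17)
4A = (9, 17).
Finally 4A + B:
(9, 17) + (11, 20). λ = (20 - 17)/(11 - 9) ≡ 3/2 mod 23. 2⁻¹ ≡ 12 (mod 23) since 2·12 = 24 ≡ 1, so λ ≡ 13.
  x = λ² - 9 - 11 = 169 - 20 ≡ 11; y = λ·(9 - 11) - 17 ≡ 3. → (11, 3)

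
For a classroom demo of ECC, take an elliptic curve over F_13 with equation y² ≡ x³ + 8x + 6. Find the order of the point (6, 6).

11

2P: tangent at (6, 6): λ = (3·6² + 8)/(2·6) ≡ 12/12. 12⁻¹ ≡ 12 (mod 13), so λ ≡ 12·12 ≡ 1.
  x = λ² - 6 - 6 = 1 - 12 ≡ 2; y = λ·(6 - 2) - 6 ≡ 11. → (2, 11)
3P: (2, 11) + (6, 6). λ = (6 - 11)/(6 - 2) ≡ 8/4 mod 13. 4⁻¹ ≡ 10 (mod 13), so λ ≡ 2.
  x = λ² - 2 - 6 = 4 - 8 ≡ 9; y = λ·(2 - 9) - 11 ≡ 1. → (9, 1)
4P: (9, 1) + (6, 6). λ = (6 - 1)/(6 - 9) ≡ 5/10 mod 13. 10⁻¹ ≡ 4 (mod 13), so λ ≡ 7.
  x = λ² - 9 - 6 = 49 - 15 ≡ 8; y = λ·(9 - 8) - 1 ≡ 6. → (8, 6)
5P: (8, 6) + (6, 6). λ = (6 - 6)/(6 - 8) ≡ 0/11 mod 13. 11⁻¹ ≡ 6 (mod 13) since 11·6 = 66 ≡ 1, so λ ≡ 0.
  x = λ² - 8 - 6 = 0 - 14 ≡ 12; y = λ·(8 - 12) - 6 ≡ 7. → (12, 7)
6P: (12, 7) + (6, 6). λ = (6 - 7)/(6 - 12) ≡ 12/7 mod 13. 7⁻¹ ≡ 2 (mod 13) since 7·2 = 14 ≡ 1, so λ ≡ 11.
  x = λ² - 12 - 6 = 121 - 18 ≡ 12; y = λ·(12 - 12) - 7 ≡ 6. → (12, 6)
7P: (12, 6) + (6, 6). λ = (6 - 6)/(6 - 12) ≡ 0/7 mod 13. 7⁻¹ ≡ 2 (mod 13), so λ ≡ 0.
  x = λ² - 12 - 6 = 0 - 18 ≡ 8; y = λ·(12 - 8) - 6 ≡ 7. → (8, 7)
8P: (8, 7) + (6, 6). λ = (6 - 7)/(6 - 8) ≡ 12/11 mod 13. 11⁻¹ ≡ 6 (mod 13), so λ ≡ 7.
  x = λ² - 8 - 6 = 49 - 14 ≡ 9; y = λ·(8 - 9) - 7 ≡ 12. → (9, 12)
9P: (9, 12) + (6, 6). λ = (6 - 12)/(6 - 9) ≡ 7/10 mod 13. 10⁻¹ ≡ 4 (mod 13), so λ ≡ 2.
  x = λ² - 9 - 6 = 4 - 15 ≡ 2; y = λ·(9 - 2) - 12 ≡ 2. → (2, 2)
10P: (2, 2) + (6, 6). λ = (6 - 2)/(6 - 2) ≡ 4/4 mod 13. 4⁻¹ ≡ 10 (mod 13), so λ ≡ 1.
  x = λ² - 2 - 6 = 1 - 8 ≡ 6; y = λ·(2 - 6) - 2 ≡ 7. → (6, 7)
11P: (6, 7) + (6, 6): same x and y₁ ≡ -y₂, so the sum is O.
11P = O, so the order is 11.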